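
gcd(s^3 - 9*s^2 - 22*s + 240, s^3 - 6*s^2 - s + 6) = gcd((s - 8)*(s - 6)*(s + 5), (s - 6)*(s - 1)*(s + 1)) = s - 6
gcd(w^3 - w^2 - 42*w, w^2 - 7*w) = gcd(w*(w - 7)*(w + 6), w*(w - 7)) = w^2 - 7*w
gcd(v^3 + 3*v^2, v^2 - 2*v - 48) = 1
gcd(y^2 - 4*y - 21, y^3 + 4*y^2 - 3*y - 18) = y + 3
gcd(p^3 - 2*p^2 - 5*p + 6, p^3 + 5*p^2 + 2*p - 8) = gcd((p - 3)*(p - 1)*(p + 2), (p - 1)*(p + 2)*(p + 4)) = p^2 + p - 2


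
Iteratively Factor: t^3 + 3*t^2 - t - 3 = (t + 1)*(t^2 + 2*t - 3) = (t - 1)*(t + 1)*(t + 3)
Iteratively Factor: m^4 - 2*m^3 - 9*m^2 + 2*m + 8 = (m - 1)*(m^3 - m^2 - 10*m - 8) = (m - 1)*(m + 1)*(m^2 - 2*m - 8) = (m - 1)*(m + 1)*(m + 2)*(m - 4)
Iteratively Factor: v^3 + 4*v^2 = (v)*(v^2 + 4*v) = v*(v + 4)*(v)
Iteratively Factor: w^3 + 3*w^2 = (w + 3)*(w^2) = w*(w + 3)*(w)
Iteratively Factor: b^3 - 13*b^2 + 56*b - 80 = (b - 5)*(b^2 - 8*b + 16) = (b - 5)*(b - 4)*(b - 4)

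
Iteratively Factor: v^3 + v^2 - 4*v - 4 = (v - 2)*(v^2 + 3*v + 2) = (v - 2)*(v + 1)*(v + 2)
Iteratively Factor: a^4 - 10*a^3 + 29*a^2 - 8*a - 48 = (a - 3)*(a^3 - 7*a^2 + 8*a + 16) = (a - 4)*(a - 3)*(a^2 - 3*a - 4) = (a - 4)*(a - 3)*(a + 1)*(a - 4)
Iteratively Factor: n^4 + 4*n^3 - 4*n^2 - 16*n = (n + 2)*(n^3 + 2*n^2 - 8*n) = n*(n + 2)*(n^2 + 2*n - 8) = n*(n + 2)*(n + 4)*(n - 2)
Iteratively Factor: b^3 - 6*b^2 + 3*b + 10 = (b + 1)*(b^2 - 7*b + 10) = (b - 5)*(b + 1)*(b - 2)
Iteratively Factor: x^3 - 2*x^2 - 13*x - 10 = (x + 2)*(x^2 - 4*x - 5) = (x + 1)*(x + 2)*(x - 5)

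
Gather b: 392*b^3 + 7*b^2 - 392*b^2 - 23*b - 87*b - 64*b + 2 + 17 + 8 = 392*b^3 - 385*b^2 - 174*b + 27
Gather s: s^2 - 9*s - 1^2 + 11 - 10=s^2 - 9*s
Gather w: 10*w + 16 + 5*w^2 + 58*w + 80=5*w^2 + 68*w + 96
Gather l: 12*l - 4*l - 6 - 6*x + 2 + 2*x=8*l - 4*x - 4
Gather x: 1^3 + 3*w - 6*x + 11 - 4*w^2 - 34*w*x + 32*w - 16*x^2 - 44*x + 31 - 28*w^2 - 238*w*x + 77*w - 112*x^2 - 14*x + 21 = -32*w^2 + 112*w - 128*x^2 + x*(-272*w - 64) + 64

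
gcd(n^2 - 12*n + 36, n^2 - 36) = n - 6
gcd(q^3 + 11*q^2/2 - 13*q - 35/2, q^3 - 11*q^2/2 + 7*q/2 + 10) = q^2 - 3*q/2 - 5/2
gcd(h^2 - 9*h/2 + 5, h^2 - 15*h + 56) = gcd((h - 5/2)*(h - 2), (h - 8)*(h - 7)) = 1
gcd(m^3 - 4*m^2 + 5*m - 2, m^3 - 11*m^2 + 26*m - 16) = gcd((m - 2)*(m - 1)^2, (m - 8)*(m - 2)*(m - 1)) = m^2 - 3*m + 2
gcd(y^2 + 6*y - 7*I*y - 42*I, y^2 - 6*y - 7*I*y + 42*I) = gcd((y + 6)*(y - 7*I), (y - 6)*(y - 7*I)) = y - 7*I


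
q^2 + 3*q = q*(q + 3)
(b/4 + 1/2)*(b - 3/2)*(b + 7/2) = b^3/4 + b^2 - 5*b/16 - 21/8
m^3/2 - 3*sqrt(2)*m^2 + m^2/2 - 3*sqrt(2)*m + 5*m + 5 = (m/2 + 1/2)*(m - 5*sqrt(2))*(m - sqrt(2))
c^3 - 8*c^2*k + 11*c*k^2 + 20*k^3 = (c - 5*k)*(c - 4*k)*(c + k)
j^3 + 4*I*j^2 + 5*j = j*(j - I)*(j + 5*I)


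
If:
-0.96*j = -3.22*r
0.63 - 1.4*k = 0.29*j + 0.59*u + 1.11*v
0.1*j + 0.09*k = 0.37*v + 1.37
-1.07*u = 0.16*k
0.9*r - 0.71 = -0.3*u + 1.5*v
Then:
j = -229.69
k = 88.67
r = -68.48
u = -13.26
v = -44.21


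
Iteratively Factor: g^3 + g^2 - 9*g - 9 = (g - 3)*(g^2 + 4*g + 3) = (g - 3)*(g + 3)*(g + 1)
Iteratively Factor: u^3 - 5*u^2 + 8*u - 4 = (u - 2)*(u^2 - 3*u + 2) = (u - 2)^2*(u - 1)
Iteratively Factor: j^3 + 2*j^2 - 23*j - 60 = (j + 4)*(j^2 - 2*j - 15) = (j + 3)*(j + 4)*(j - 5)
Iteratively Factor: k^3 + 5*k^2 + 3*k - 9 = (k + 3)*(k^2 + 2*k - 3) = (k - 1)*(k + 3)*(k + 3)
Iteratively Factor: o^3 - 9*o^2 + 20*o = (o)*(o^2 - 9*o + 20) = o*(o - 4)*(o - 5)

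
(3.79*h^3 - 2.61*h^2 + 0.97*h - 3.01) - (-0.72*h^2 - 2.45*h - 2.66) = 3.79*h^3 - 1.89*h^2 + 3.42*h - 0.35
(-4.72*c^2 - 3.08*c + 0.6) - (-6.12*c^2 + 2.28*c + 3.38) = 1.4*c^2 - 5.36*c - 2.78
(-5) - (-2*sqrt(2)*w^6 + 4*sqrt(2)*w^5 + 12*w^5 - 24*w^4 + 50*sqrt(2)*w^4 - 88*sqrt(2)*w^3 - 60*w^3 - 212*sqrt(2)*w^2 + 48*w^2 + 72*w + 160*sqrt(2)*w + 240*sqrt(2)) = 2*sqrt(2)*w^6 - 12*w^5 - 4*sqrt(2)*w^5 - 50*sqrt(2)*w^4 + 24*w^4 + 60*w^3 + 88*sqrt(2)*w^3 - 48*w^2 + 212*sqrt(2)*w^2 - 160*sqrt(2)*w - 72*w - 240*sqrt(2) - 5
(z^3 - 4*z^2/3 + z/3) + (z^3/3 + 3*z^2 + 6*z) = 4*z^3/3 + 5*z^2/3 + 19*z/3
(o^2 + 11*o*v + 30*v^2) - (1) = o^2 + 11*o*v + 30*v^2 - 1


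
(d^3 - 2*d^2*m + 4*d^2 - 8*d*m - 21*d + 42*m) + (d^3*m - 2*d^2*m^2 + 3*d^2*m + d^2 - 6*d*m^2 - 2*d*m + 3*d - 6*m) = d^3*m + d^3 - 2*d^2*m^2 + d^2*m + 5*d^2 - 6*d*m^2 - 10*d*m - 18*d + 36*m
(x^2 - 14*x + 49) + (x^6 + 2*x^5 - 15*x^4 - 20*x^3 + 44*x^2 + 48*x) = x^6 + 2*x^5 - 15*x^4 - 20*x^3 + 45*x^2 + 34*x + 49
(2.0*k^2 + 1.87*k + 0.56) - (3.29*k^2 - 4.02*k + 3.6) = -1.29*k^2 + 5.89*k - 3.04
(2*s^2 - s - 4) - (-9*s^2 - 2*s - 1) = 11*s^2 + s - 3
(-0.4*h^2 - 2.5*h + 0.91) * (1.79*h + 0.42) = -0.716*h^3 - 4.643*h^2 + 0.5789*h + 0.3822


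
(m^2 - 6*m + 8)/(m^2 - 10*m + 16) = (m - 4)/(m - 8)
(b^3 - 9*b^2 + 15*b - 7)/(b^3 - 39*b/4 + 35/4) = 4*(b^2 - 8*b + 7)/(4*b^2 + 4*b - 35)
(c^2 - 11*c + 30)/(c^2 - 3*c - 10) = (c - 6)/(c + 2)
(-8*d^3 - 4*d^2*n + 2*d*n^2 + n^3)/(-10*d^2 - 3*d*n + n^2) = (4*d^2 - n^2)/(5*d - n)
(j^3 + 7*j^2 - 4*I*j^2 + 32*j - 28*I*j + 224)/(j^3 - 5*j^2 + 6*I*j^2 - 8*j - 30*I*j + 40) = (j^2 + j*(7 - 8*I) - 56*I)/(j^2 + j*(-5 + 2*I) - 10*I)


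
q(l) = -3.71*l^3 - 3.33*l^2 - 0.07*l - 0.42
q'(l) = -11.13*l^2 - 6.66*l - 0.07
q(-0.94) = -0.22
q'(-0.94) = -3.64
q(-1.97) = 15.16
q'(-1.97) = -30.14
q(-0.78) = -0.63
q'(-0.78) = -1.65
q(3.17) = -152.29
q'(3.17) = -133.03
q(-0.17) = -0.49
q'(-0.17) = 0.74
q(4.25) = -345.67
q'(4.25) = -229.41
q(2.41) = -71.86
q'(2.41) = -80.76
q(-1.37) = 2.97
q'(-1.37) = -11.84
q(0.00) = -0.42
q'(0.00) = -0.07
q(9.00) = -2975.37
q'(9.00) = -961.54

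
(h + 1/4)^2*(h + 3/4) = h^3 + 5*h^2/4 + 7*h/16 + 3/64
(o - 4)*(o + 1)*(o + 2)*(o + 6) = o^4 + 5*o^3 - 16*o^2 - 68*o - 48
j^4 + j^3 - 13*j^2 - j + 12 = (j - 3)*(j - 1)*(j + 1)*(j + 4)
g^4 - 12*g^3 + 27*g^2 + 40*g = g*(g - 8)*(g - 5)*(g + 1)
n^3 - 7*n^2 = n^2*(n - 7)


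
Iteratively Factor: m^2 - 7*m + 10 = (m - 2)*(m - 5)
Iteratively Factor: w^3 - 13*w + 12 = (w + 4)*(w^2 - 4*w + 3) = (w - 3)*(w + 4)*(w - 1)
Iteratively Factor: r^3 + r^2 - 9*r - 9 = (r - 3)*(r^2 + 4*r + 3) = (r - 3)*(r + 3)*(r + 1)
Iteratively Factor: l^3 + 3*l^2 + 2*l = (l + 2)*(l^2 + l) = (l + 1)*(l + 2)*(l)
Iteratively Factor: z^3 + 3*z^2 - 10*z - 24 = (z + 2)*(z^2 + z - 12) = (z - 3)*(z + 2)*(z + 4)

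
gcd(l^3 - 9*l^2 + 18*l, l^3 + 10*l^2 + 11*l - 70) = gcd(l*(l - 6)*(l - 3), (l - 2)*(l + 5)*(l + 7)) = 1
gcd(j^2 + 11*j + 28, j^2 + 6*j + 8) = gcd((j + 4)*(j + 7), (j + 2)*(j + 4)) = j + 4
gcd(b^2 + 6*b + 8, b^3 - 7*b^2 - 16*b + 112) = b + 4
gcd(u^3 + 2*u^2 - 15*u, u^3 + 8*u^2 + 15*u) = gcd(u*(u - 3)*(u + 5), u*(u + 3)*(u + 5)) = u^2 + 5*u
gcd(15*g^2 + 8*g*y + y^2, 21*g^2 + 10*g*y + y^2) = 3*g + y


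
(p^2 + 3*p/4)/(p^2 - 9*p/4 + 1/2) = p*(4*p + 3)/(4*p^2 - 9*p + 2)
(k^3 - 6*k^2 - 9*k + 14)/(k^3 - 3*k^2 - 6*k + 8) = (k - 7)/(k - 4)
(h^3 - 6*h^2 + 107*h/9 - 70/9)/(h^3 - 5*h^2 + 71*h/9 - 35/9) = (h - 2)/(h - 1)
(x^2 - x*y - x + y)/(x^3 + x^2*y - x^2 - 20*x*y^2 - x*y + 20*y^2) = (x - y)/(x^2 + x*y - 20*y^2)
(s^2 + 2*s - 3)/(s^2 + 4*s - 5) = (s + 3)/(s + 5)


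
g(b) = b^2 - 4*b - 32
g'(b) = 2*b - 4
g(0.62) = -34.10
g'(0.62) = -2.76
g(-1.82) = -21.41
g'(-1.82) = -7.64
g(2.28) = -35.92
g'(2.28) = 0.56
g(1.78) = -35.95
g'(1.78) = -0.44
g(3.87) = -32.50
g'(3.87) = 3.74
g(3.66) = -33.24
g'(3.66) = 3.32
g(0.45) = -33.60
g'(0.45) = -3.10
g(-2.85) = -12.48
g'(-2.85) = -9.70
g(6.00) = -20.00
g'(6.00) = 8.00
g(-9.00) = 85.00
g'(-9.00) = -22.00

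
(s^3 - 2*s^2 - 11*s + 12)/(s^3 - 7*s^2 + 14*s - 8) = (s + 3)/(s - 2)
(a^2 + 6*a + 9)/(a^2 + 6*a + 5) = (a^2 + 6*a + 9)/(a^2 + 6*a + 5)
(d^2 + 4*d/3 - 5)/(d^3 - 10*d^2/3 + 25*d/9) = 3*(d + 3)/(d*(3*d - 5))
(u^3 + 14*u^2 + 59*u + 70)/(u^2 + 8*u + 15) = (u^2 + 9*u + 14)/(u + 3)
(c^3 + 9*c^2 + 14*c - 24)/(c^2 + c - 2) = (c^2 + 10*c + 24)/(c + 2)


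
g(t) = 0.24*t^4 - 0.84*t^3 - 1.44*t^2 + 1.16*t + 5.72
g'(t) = 0.96*t^3 - 2.52*t^2 - 2.88*t + 1.16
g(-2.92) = 28.42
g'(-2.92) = -35.82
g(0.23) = 5.90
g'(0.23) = 0.38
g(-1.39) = 4.48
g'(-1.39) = -2.28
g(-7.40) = 978.35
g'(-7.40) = -504.54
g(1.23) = 3.95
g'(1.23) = -4.41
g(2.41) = -3.51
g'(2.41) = -6.98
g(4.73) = 10.23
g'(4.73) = 32.75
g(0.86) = 5.25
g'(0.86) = -2.57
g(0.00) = 5.72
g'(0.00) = 1.16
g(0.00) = 5.72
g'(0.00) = 1.16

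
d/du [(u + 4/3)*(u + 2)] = 2*u + 10/3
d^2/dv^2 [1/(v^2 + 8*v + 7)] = 2*(-v^2 - 8*v + 4*(v + 4)^2 - 7)/(v^2 + 8*v + 7)^3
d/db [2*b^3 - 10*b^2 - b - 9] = 6*b^2 - 20*b - 1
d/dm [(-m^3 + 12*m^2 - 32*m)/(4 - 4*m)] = (2*m^3 - 15*m^2 + 24*m - 32)/(4*(m^2 - 2*m + 1))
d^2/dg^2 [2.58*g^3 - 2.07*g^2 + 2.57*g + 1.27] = 15.48*g - 4.14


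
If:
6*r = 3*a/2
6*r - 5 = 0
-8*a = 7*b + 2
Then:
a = 10/3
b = -86/21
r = 5/6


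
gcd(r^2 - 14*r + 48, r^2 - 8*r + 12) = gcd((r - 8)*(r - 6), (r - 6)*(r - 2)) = r - 6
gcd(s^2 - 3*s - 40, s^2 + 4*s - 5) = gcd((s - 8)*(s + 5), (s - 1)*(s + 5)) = s + 5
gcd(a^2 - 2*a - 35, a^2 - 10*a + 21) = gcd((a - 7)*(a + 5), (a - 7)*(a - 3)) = a - 7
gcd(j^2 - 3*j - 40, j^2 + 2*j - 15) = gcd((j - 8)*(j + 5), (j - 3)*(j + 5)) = j + 5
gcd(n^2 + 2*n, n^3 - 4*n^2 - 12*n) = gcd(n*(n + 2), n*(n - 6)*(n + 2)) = n^2 + 2*n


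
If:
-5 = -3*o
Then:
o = 5/3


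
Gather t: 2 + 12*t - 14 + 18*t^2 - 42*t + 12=18*t^2 - 30*t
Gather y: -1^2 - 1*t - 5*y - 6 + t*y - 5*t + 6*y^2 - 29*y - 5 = -6*t + 6*y^2 + y*(t - 34) - 12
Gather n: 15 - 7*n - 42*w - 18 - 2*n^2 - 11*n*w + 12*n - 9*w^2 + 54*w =-2*n^2 + n*(5 - 11*w) - 9*w^2 + 12*w - 3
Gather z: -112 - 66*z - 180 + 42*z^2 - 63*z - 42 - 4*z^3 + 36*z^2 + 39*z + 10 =-4*z^3 + 78*z^2 - 90*z - 324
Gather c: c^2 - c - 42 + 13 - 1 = c^2 - c - 30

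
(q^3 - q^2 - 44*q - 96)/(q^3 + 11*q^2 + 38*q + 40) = (q^2 - 5*q - 24)/(q^2 + 7*q + 10)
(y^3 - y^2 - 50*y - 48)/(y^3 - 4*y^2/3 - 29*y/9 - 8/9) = 9*(y^2 - 2*y - 48)/(9*y^2 - 21*y - 8)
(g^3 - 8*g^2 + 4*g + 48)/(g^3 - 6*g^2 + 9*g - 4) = (g^2 - 4*g - 12)/(g^2 - 2*g + 1)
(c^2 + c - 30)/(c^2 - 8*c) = (c^2 + c - 30)/(c*(c - 8))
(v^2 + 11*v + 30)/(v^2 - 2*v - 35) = (v + 6)/(v - 7)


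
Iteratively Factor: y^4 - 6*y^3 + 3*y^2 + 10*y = (y + 1)*(y^3 - 7*y^2 + 10*y) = y*(y + 1)*(y^2 - 7*y + 10) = y*(y - 2)*(y + 1)*(y - 5)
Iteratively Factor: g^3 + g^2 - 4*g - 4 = (g + 2)*(g^2 - g - 2) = (g + 1)*(g + 2)*(g - 2)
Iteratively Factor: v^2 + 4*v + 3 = (v + 3)*(v + 1)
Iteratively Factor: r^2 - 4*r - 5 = (r + 1)*(r - 5)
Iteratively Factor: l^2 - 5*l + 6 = (l - 2)*(l - 3)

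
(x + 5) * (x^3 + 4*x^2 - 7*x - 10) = x^4 + 9*x^3 + 13*x^2 - 45*x - 50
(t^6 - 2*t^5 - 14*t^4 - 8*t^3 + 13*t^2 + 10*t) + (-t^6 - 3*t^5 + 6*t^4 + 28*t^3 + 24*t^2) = -5*t^5 - 8*t^4 + 20*t^3 + 37*t^2 + 10*t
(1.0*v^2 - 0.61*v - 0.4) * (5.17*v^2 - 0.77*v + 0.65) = 5.17*v^4 - 3.9237*v^3 - 0.9483*v^2 - 0.0885*v - 0.26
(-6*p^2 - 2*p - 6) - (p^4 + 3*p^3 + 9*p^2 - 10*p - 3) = -p^4 - 3*p^3 - 15*p^2 + 8*p - 3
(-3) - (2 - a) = a - 5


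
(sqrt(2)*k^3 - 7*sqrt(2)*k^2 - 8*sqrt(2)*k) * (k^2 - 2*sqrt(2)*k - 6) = sqrt(2)*k^5 - 7*sqrt(2)*k^4 - 4*k^4 - 14*sqrt(2)*k^3 + 28*k^3 + 32*k^2 + 42*sqrt(2)*k^2 + 48*sqrt(2)*k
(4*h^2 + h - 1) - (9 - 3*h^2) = 7*h^2 + h - 10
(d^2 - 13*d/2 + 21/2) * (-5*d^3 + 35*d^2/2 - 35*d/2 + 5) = -5*d^5 + 50*d^4 - 735*d^3/4 + 605*d^2/2 - 865*d/4 + 105/2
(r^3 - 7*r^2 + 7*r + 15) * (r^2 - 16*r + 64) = r^5 - 23*r^4 + 183*r^3 - 545*r^2 + 208*r + 960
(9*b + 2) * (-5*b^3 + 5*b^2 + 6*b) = -45*b^4 + 35*b^3 + 64*b^2 + 12*b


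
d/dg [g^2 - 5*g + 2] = 2*g - 5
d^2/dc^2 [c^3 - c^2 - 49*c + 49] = 6*c - 2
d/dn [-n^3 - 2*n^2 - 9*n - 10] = -3*n^2 - 4*n - 9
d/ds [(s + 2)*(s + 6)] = 2*s + 8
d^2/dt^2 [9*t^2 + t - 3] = 18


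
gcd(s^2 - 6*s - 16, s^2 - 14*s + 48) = s - 8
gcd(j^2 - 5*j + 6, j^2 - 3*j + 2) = j - 2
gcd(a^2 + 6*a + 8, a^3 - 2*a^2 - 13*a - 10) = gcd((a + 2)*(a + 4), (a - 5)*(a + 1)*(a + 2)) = a + 2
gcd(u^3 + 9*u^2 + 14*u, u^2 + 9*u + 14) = u^2 + 9*u + 14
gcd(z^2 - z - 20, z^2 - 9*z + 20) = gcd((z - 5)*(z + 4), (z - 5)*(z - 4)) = z - 5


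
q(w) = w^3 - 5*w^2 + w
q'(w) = 3*w^2 - 10*w + 1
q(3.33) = -15.19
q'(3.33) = 0.97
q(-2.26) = -39.34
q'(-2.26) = 38.92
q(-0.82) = -4.73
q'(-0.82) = 11.22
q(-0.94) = -6.19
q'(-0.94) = 13.05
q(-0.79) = -4.40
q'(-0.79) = 10.77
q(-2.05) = -31.68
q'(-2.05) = 34.11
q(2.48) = -13.02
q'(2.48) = -5.35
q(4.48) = -5.96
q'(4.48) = 16.41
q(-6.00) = -402.00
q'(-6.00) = 169.00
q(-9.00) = -1143.00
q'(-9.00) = 334.00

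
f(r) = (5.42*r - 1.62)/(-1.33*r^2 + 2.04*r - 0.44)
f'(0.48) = 9.46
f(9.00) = -0.53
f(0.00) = 3.68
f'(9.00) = 0.07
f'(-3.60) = 0.18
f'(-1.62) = 0.51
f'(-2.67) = 0.27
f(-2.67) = 1.05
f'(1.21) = 950.67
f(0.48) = 4.22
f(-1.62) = 1.44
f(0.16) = 5.10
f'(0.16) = 19.04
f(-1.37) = 1.58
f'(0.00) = 4.75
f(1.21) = 60.85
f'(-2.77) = 0.26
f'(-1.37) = 0.62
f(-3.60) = 0.84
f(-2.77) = 1.02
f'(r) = (2.66*r - 2.04)*(5.42*r - 1.62)/(-1.33*r^2 + 2.04*r - 0.44)^2 + 5.42/(-1.33*r^2 + 2.04*r - 0.44)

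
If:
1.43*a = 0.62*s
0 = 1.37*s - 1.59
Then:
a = 0.50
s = 1.16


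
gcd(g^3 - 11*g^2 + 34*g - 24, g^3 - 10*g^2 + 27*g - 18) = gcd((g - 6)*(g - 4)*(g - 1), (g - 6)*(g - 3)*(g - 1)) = g^2 - 7*g + 6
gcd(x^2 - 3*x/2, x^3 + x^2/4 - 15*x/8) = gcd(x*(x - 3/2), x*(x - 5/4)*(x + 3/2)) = x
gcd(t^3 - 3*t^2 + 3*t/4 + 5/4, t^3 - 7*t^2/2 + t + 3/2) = t^2 - t/2 - 1/2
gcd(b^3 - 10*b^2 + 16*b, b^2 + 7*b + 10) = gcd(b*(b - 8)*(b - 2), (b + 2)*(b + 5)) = 1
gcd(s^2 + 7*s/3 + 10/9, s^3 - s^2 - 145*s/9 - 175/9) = s + 5/3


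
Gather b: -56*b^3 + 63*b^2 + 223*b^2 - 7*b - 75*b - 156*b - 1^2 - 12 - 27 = -56*b^3 + 286*b^2 - 238*b - 40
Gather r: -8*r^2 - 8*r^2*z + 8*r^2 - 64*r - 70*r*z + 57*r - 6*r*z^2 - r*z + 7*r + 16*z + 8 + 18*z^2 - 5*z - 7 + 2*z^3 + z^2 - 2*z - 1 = -8*r^2*z + r*(-6*z^2 - 71*z) + 2*z^3 + 19*z^2 + 9*z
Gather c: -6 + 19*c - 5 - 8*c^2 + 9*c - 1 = -8*c^2 + 28*c - 12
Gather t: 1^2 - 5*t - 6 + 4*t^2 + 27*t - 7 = 4*t^2 + 22*t - 12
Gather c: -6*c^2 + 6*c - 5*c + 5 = -6*c^2 + c + 5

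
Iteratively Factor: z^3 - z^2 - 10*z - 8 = (z - 4)*(z^2 + 3*z + 2) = (z - 4)*(z + 1)*(z + 2)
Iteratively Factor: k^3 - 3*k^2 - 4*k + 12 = (k + 2)*(k^2 - 5*k + 6) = (k - 3)*(k + 2)*(k - 2)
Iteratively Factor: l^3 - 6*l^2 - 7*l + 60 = (l - 4)*(l^2 - 2*l - 15) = (l - 4)*(l + 3)*(l - 5)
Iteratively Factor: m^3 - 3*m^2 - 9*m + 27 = (m + 3)*(m^2 - 6*m + 9) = (m - 3)*(m + 3)*(m - 3)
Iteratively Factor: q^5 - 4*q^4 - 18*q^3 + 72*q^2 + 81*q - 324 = (q - 3)*(q^4 - q^3 - 21*q^2 + 9*q + 108) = (q - 4)*(q - 3)*(q^3 + 3*q^2 - 9*q - 27) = (q - 4)*(q - 3)*(q + 3)*(q^2 - 9) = (q - 4)*(q - 3)*(q + 3)^2*(q - 3)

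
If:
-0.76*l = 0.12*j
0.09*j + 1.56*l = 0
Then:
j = 0.00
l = 0.00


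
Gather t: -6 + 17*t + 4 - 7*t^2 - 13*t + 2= -7*t^2 + 4*t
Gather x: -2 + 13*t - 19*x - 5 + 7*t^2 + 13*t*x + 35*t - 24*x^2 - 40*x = 7*t^2 + 48*t - 24*x^2 + x*(13*t - 59) - 7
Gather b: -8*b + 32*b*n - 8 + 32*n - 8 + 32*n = b*(32*n - 8) + 64*n - 16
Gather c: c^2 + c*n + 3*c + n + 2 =c^2 + c*(n + 3) + n + 2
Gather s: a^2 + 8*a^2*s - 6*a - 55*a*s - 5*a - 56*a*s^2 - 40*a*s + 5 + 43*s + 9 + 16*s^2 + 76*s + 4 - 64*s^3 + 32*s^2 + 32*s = a^2 - 11*a - 64*s^3 + s^2*(48 - 56*a) + s*(8*a^2 - 95*a + 151) + 18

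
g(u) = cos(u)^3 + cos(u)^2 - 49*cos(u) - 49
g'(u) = -3*sin(u)*cos(u)^2 - 2*sin(u)*cos(u) + 49*sin(u)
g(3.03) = -0.30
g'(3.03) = 5.35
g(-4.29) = -28.81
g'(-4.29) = 44.98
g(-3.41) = -1.72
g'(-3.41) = 12.77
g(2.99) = -0.55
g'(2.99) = 7.26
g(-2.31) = -15.84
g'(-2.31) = -36.20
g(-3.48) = -2.73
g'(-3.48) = 16.01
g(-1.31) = -61.55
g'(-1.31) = -46.65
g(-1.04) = -73.42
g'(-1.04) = -40.72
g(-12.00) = -89.04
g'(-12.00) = 24.24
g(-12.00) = -89.04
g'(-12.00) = 24.24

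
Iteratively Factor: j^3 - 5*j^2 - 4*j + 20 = (j - 2)*(j^2 - 3*j - 10) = (j - 2)*(j + 2)*(j - 5)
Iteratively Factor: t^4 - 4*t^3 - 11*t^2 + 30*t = (t - 2)*(t^3 - 2*t^2 - 15*t) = t*(t - 2)*(t^2 - 2*t - 15) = t*(t - 2)*(t + 3)*(t - 5)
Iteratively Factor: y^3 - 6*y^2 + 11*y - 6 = (y - 3)*(y^2 - 3*y + 2) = (y - 3)*(y - 2)*(y - 1)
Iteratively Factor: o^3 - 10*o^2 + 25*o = (o - 5)*(o^2 - 5*o) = o*(o - 5)*(o - 5)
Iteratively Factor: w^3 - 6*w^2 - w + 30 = (w - 3)*(w^2 - 3*w - 10) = (w - 5)*(w - 3)*(w + 2)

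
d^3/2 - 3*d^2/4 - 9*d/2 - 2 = (d/2 + 1)*(d - 4)*(d + 1/2)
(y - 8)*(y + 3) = y^2 - 5*y - 24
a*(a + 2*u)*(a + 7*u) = a^3 + 9*a^2*u + 14*a*u^2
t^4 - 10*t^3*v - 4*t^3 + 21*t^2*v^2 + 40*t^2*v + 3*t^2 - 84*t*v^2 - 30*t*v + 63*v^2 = (t - 3)*(t - 1)*(t - 7*v)*(t - 3*v)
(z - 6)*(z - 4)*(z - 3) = z^3 - 13*z^2 + 54*z - 72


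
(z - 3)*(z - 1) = z^2 - 4*z + 3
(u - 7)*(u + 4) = u^2 - 3*u - 28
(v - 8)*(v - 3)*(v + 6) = v^3 - 5*v^2 - 42*v + 144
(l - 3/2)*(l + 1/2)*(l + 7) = l^3 + 6*l^2 - 31*l/4 - 21/4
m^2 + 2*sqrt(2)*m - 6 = (m - sqrt(2))*(m + 3*sqrt(2))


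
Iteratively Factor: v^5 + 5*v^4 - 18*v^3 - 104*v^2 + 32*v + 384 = (v - 4)*(v^4 + 9*v^3 + 18*v^2 - 32*v - 96) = (v - 4)*(v + 4)*(v^3 + 5*v^2 - 2*v - 24) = (v - 4)*(v - 2)*(v + 4)*(v^2 + 7*v + 12) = (v - 4)*(v - 2)*(v + 3)*(v + 4)*(v + 4)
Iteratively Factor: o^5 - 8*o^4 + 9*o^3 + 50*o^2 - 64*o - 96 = (o - 4)*(o^4 - 4*o^3 - 7*o^2 + 22*o + 24) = (o - 4)*(o + 2)*(o^3 - 6*o^2 + 5*o + 12) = (o - 4)^2*(o + 2)*(o^2 - 2*o - 3) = (o - 4)^2*(o - 3)*(o + 2)*(o + 1)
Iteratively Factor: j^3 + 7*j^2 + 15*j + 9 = (j + 3)*(j^2 + 4*j + 3) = (j + 3)^2*(j + 1)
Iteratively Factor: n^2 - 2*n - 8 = (n - 4)*(n + 2)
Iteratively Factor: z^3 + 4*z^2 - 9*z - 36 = (z + 3)*(z^2 + z - 12) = (z - 3)*(z + 3)*(z + 4)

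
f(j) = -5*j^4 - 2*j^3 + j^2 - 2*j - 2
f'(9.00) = -15050.00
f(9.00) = -34202.00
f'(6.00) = -4526.00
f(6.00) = -6890.00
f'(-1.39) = 37.34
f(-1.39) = -10.58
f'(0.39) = -3.32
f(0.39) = -2.86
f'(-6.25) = 4633.94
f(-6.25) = -7091.55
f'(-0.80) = 2.80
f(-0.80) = -0.78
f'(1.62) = -99.54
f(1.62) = -45.56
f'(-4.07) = 1238.85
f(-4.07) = -1214.44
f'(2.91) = -539.83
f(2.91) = -407.18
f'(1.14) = -37.15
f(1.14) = -14.39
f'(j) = -20*j^3 - 6*j^2 + 2*j - 2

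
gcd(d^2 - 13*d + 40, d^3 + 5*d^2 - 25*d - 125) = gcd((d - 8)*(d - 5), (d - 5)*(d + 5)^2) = d - 5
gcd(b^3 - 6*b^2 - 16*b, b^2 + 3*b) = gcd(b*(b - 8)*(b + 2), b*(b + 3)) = b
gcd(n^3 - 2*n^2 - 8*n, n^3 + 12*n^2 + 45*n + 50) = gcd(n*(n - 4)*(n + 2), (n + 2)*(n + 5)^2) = n + 2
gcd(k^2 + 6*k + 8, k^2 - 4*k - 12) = k + 2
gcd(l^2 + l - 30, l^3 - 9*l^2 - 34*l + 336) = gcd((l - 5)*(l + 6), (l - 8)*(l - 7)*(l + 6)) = l + 6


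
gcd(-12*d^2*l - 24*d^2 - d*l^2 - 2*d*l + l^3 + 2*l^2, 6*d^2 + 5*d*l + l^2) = 3*d + l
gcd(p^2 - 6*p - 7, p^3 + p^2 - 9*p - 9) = p + 1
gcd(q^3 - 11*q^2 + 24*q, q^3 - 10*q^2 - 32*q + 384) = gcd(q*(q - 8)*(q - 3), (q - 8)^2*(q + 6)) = q - 8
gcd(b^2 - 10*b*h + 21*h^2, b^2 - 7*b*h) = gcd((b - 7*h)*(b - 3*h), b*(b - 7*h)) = b - 7*h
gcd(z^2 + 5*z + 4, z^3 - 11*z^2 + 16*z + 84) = 1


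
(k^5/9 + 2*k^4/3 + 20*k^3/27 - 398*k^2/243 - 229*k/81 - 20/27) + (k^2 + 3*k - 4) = k^5/9 + 2*k^4/3 + 20*k^3/27 - 155*k^2/243 + 14*k/81 - 128/27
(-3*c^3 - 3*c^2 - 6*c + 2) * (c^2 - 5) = -3*c^5 - 3*c^4 + 9*c^3 + 17*c^2 + 30*c - 10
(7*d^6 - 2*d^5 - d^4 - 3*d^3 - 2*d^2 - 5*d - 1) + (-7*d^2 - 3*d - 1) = 7*d^6 - 2*d^5 - d^4 - 3*d^3 - 9*d^2 - 8*d - 2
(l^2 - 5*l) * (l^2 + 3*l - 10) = l^4 - 2*l^3 - 25*l^2 + 50*l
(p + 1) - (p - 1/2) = 3/2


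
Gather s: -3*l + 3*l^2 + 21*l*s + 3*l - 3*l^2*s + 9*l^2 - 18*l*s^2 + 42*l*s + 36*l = 12*l^2 - 18*l*s^2 + 36*l + s*(-3*l^2 + 63*l)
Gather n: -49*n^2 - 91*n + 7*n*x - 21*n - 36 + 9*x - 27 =-49*n^2 + n*(7*x - 112) + 9*x - 63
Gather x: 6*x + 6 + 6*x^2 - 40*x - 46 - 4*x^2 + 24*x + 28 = 2*x^2 - 10*x - 12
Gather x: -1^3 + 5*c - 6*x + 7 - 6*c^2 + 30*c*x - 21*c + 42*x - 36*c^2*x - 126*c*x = -6*c^2 - 16*c + x*(-36*c^2 - 96*c + 36) + 6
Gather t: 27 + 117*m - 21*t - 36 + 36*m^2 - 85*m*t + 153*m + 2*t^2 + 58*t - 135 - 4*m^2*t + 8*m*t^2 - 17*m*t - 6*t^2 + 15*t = 36*m^2 + 270*m + t^2*(8*m - 4) + t*(-4*m^2 - 102*m + 52) - 144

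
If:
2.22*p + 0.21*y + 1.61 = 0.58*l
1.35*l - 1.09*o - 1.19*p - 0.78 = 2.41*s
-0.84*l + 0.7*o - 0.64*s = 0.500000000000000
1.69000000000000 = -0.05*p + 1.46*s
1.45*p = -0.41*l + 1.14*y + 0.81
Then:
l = -21.23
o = -23.85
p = -4.89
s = 0.99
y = -14.57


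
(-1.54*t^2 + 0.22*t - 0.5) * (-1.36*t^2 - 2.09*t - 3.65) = 2.0944*t^4 + 2.9194*t^3 + 5.8412*t^2 + 0.242*t + 1.825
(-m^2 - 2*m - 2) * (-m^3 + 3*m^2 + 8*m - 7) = m^5 - m^4 - 12*m^3 - 15*m^2 - 2*m + 14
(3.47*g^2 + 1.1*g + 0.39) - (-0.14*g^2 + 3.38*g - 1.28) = 3.61*g^2 - 2.28*g + 1.67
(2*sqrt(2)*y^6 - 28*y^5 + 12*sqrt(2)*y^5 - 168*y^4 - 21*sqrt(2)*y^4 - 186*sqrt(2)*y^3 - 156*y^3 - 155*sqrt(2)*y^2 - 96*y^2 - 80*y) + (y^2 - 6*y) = 2*sqrt(2)*y^6 - 28*y^5 + 12*sqrt(2)*y^5 - 168*y^4 - 21*sqrt(2)*y^4 - 186*sqrt(2)*y^3 - 156*y^3 - 155*sqrt(2)*y^2 - 95*y^2 - 86*y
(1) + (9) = 10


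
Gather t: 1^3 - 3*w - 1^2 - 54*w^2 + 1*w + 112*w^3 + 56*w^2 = 112*w^3 + 2*w^2 - 2*w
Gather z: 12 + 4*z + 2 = 4*z + 14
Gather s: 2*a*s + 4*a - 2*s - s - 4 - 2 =4*a + s*(2*a - 3) - 6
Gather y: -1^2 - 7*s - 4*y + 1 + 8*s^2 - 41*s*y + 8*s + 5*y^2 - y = 8*s^2 + s + 5*y^2 + y*(-41*s - 5)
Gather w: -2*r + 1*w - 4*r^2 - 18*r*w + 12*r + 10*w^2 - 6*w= -4*r^2 + 10*r + 10*w^2 + w*(-18*r - 5)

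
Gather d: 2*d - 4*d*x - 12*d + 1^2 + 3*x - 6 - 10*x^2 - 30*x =d*(-4*x - 10) - 10*x^2 - 27*x - 5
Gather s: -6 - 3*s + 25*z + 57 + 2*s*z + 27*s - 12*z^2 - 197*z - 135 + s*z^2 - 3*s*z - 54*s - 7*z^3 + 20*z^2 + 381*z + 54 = s*(z^2 - z - 30) - 7*z^3 + 8*z^2 + 209*z - 30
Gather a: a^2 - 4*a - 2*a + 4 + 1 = a^2 - 6*a + 5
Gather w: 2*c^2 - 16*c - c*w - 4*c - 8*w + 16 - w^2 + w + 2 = 2*c^2 - 20*c - w^2 + w*(-c - 7) + 18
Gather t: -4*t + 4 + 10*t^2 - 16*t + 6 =10*t^2 - 20*t + 10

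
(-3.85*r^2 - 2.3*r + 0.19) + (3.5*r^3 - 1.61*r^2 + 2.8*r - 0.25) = 3.5*r^3 - 5.46*r^2 + 0.5*r - 0.06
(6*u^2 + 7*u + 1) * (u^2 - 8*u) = 6*u^4 - 41*u^3 - 55*u^2 - 8*u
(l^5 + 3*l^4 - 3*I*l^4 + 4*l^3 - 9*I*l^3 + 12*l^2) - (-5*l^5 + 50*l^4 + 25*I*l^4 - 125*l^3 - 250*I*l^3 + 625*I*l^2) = 6*l^5 - 47*l^4 - 28*I*l^4 + 129*l^3 + 241*I*l^3 + 12*l^2 - 625*I*l^2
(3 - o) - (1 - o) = 2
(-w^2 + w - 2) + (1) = -w^2 + w - 1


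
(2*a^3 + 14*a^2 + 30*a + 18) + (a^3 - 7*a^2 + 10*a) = 3*a^3 + 7*a^2 + 40*a + 18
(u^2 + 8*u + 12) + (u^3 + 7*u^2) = u^3 + 8*u^2 + 8*u + 12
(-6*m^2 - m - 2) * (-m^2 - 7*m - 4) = 6*m^4 + 43*m^3 + 33*m^2 + 18*m + 8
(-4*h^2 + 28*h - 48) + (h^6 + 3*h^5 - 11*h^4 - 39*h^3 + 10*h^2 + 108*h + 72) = h^6 + 3*h^5 - 11*h^4 - 39*h^3 + 6*h^2 + 136*h + 24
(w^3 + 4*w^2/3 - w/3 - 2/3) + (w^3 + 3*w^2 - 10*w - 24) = 2*w^3 + 13*w^2/3 - 31*w/3 - 74/3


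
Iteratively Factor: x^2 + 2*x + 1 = (x + 1)*(x + 1)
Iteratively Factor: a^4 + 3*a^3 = (a)*(a^3 + 3*a^2) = a*(a + 3)*(a^2) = a^2*(a + 3)*(a)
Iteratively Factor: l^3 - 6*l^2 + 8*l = (l - 4)*(l^2 - 2*l) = l*(l - 4)*(l - 2)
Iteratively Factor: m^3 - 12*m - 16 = (m + 2)*(m^2 - 2*m - 8) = (m - 4)*(m + 2)*(m + 2)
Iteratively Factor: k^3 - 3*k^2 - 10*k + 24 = (k - 2)*(k^2 - k - 12) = (k - 4)*(k - 2)*(k + 3)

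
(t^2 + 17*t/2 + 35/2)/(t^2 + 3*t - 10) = (t + 7/2)/(t - 2)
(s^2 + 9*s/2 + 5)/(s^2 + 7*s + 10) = (s + 5/2)/(s + 5)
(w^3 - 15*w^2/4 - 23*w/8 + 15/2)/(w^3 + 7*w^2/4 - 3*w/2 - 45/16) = 2*(w - 4)/(2*w + 3)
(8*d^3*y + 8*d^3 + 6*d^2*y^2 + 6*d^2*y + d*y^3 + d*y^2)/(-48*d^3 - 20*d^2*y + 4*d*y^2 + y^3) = d*(4*d*y + 4*d + y^2 + y)/(-24*d^2 + 2*d*y + y^2)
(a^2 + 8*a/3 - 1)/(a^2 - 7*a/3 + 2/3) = (a + 3)/(a - 2)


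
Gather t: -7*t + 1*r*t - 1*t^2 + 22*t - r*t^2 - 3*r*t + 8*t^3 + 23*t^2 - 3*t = 8*t^3 + t^2*(22 - r) + t*(12 - 2*r)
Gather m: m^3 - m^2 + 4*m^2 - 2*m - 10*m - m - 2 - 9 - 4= m^3 + 3*m^2 - 13*m - 15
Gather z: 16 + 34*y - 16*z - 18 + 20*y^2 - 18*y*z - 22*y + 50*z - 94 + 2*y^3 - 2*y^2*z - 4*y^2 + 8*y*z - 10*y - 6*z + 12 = 2*y^3 + 16*y^2 + 2*y + z*(-2*y^2 - 10*y + 28) - 84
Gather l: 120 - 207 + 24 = -63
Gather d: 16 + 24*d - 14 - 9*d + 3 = 15*d + 5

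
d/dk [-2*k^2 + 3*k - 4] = 3 - 4*k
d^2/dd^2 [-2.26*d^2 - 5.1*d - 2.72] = -4.52000000000000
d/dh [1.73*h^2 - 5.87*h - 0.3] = 3.46*h - 5.87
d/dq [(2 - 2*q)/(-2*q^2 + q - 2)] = 2*(2*q^2 - q - (q - 1)*(4*q - 1) + 2)/(2*q^2 - q + 2)^2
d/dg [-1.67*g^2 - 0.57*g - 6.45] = -3.34*g - 0.57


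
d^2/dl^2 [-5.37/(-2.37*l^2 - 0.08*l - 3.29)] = (-60.325506*l^2 - 2.036304*l + 5.37*(4.74*l + 0.08)*(9.48*l + 0.16) - 83.743002)/(2.37*l^2 + 0.08*l + 3.29)^3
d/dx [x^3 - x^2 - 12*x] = 3*x^2 - 2*x - 12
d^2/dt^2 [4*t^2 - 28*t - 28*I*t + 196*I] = 8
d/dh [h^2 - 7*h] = 2*h - 7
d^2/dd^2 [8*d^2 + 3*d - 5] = 16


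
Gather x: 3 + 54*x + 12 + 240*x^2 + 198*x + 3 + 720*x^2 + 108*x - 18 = 960*x^2 + 360*x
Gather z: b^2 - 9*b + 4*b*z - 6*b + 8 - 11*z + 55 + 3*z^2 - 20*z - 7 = b^2 - 15*b + 3*z^2 + z*(4*b - 31) + 56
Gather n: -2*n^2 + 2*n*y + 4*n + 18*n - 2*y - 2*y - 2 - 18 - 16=-2*n^2 + n*(2*y + 22) - 4*y - 36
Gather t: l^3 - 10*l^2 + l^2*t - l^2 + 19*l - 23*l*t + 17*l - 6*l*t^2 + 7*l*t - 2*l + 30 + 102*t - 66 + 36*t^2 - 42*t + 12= l^3 - 11*l^2 + 34*l + t^2*(36 - 6*l) + t*(l^2 - 16*l + 60) - 24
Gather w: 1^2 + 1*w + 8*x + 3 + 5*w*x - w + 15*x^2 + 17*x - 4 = 5*w*x + 15*x^2 + 25*x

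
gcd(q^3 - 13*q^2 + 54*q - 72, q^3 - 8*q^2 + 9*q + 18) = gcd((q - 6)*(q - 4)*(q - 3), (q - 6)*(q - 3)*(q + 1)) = q^2 - 9*q + 18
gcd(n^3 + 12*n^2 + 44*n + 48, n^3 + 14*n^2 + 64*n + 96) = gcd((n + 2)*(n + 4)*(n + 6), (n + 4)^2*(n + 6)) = n^2 + 10*n + 24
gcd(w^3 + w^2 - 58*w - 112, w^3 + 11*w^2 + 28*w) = w + 7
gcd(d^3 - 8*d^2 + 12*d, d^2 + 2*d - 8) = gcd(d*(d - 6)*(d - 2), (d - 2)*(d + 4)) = d - 2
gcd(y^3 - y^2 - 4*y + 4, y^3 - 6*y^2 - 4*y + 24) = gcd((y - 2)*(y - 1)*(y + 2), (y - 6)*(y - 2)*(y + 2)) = y^2 - 4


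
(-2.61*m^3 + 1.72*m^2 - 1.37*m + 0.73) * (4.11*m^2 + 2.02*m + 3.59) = -10.7271*m^5 + 1.797*m^4 - 11.5262*m^3 + 6.4077*m^2 - 3.4437*m + 2.6207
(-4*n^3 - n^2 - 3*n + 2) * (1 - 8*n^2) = 32*n^5 + 8*n^4 + 20*n^3 - 17*n^2 - 3*n + 2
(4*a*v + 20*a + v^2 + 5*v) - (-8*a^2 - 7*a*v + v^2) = 8*a^2 + 11*a*v + 20*a + 5*v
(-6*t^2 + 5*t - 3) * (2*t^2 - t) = -12*t^4 + 16*t^3 - 11*t^2 + 3*t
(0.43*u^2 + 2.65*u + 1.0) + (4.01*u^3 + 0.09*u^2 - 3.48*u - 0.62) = 4.01*u^3 + 0.52*u^2 - 0.83*u + 0.38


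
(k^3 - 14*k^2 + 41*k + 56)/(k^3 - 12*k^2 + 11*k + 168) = (k + 1)/(k + 3)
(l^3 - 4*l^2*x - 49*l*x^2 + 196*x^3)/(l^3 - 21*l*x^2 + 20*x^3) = (-l^2 + 49*x^2)/(-l^2 - 4*l*x + 5*x^2)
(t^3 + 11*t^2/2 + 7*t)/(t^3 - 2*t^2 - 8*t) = (t + 7/2)/(t - 4)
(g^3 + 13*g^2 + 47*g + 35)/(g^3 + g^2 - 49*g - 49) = (g + 5)/(g - 7)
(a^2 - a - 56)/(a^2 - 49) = (a - 8)/(a - 7)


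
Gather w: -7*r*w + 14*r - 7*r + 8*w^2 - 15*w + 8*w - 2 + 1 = 7*r + 8*w^2 + w*(-7*r - 7) - 1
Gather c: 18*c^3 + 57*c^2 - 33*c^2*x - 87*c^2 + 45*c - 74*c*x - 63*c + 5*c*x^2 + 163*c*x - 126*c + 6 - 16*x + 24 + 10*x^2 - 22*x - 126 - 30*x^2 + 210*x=18*c^3 + c^2*(-33*x - 30) + c*(5*x^2 + 89*x - 144) - 20*x^2 + 172*x - 96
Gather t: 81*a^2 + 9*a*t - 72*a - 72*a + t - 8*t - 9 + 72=81*a^2 - 144*a + t*(9*a - 7) + 63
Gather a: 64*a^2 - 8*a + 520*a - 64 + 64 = 64*a^2 + 512*a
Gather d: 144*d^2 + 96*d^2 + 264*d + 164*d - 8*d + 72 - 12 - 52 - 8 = 240*d^2 + 420*d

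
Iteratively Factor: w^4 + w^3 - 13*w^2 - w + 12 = (w - 3)*(w^3 + 4*w^2 - w - 4) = (w - 3)*(w + 4)*(w^2 - 1) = (w - 3)*(w - 1)*(w + 4)*(w + 1)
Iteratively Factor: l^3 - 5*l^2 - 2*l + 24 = (l - 3)*(l^2 - 2*l - 8) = (l - 3)*(l + 2)*(l - 4)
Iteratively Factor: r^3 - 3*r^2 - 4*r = (r + 1)*(r^2 - 4*r) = r*(r + 1)*(r - 4)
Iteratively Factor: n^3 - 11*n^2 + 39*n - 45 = (n - 3)*(n^2 - 8*n + 15) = (n - 3)^2*(n - 5)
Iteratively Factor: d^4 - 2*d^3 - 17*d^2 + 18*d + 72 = (d + 3)*(d^3 - 5*d^2 - 2*d + 24) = (d - 4)*(d + 3)*(d^2 - d - 6) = (d - 4)*(d - 3)*(d + 3)*(d + 2)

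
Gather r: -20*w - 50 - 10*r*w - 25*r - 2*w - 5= r*(-10*w - 25) - 22*w - 55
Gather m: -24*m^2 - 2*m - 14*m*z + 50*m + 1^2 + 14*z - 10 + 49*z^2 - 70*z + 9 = -24*m^2 + m*(48 - 14*z) + 49*z^2 - 56*z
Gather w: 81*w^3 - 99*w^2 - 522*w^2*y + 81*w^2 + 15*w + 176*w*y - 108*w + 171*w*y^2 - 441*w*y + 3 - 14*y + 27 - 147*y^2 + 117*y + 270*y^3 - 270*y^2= 81*w^3 + w^2*(-522*y - 18) + w*(171*y^2 - 265*y - 93) + 270*y^3 - 417*y^2 + 103*y + 30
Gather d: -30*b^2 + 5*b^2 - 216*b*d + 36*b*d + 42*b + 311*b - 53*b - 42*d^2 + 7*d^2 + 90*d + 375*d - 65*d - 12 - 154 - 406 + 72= -25*b^2 + 300*b - 35*d^2 + d*(400 - 180*b) - 500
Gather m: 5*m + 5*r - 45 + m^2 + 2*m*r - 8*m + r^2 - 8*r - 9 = m^2 + m*(2*r - 3) + r^2 - 3*r - 54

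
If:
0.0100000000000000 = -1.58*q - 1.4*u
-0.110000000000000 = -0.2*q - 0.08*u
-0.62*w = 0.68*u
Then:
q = 1.01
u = -1.14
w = 1.26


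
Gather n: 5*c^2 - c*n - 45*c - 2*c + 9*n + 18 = 5*c^2 - 47*c + n*(9 - c) + 18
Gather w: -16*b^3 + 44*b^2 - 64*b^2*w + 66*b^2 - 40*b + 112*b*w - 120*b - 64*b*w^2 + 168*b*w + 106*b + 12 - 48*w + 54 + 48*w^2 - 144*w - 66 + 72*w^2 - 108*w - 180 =-16*b^3 + 110*b^2 - 54*b + w^2*(120 - 64*b) + w*(-64*b^2 + 280*b - 300) - 180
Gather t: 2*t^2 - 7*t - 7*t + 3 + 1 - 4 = 2*t^2 - 14*t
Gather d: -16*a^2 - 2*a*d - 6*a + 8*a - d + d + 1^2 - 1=-16*a^2 - 2*a*d + 2*a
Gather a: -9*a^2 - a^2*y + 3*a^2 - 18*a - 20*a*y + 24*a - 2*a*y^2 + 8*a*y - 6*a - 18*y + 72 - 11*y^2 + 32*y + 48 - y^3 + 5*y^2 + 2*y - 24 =a^2*(-y - 6) + a*(-2*y^2 - 12*y) - y^3 - 6*y^2 + 16*y + 96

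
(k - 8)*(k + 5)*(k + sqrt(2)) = k^3 - 3*k^2 + sqrt(2)*k^2 - 40*k - 3*sqrt(2)*k - 40*sqrt(2)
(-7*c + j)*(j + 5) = -7*c*j - 35*c + j^2 + 5*j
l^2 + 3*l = l*(l + 3)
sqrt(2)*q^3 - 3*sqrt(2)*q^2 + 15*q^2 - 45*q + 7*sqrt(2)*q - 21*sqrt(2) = (q - 3)*(q + 7*sqrt(2))*(sqrt(2)*q + 1)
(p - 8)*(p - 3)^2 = p^3 - 14*p^2 + 57*p - 72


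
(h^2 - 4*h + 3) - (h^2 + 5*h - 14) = 17 - 9*h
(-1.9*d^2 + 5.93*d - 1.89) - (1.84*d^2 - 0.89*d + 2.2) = -3.74*d^2 + 6.82*d - 4.09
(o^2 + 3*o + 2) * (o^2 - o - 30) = o^4 + 2*o^3 - 31*o^2 - 92*o - 60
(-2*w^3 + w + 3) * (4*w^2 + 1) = -8*w^5 + 2*w^3 + 12*w^2 + w + 3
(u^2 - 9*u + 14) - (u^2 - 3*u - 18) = 32 - 6*u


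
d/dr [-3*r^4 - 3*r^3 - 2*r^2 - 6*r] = -12*r^3 - 9*r^2 - 4*r - 6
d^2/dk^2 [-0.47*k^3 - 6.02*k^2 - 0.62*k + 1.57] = -2.82*k - 12.04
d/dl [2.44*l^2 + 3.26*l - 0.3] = 4.88*l + 3.26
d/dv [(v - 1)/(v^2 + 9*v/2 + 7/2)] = 4*(-v^2 + 2*v + 8)/(4*v^4 + 36*v^3 + 109*v^2 + 126*v + 49)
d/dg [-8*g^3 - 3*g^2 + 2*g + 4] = -24*g^2 - 6*g + 2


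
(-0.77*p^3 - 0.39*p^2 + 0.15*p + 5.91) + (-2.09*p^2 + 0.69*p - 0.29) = -0.77*p^3 - 2.48*p^2 + 0.84*p + 5.62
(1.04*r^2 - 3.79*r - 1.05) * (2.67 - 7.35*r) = -7.644*r^3 + 30.6333*r^2 - 2.4018*r - 2.8035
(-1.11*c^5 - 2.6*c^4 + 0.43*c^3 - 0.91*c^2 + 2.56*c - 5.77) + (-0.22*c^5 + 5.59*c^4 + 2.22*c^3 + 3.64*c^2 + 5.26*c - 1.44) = -1.33*c^5 + 2.99*c^4 + 2.65*c^3 + 2.73*c^2 + 7.82*c - 7.21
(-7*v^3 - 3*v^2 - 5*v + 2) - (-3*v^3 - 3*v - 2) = -4*v^3 - 3*v^2 - 2*v + 4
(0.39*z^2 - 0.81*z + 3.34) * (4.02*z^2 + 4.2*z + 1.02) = 1.5678*z^4 - 1.6182*z^3 + 10.4226*z^2 + 13.2018*z + 3.4068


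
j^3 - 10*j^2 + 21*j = j*(j - 7)*(j - 3)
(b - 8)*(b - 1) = b^2 - 9*b + 8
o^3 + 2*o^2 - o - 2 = (o - 1)*(o + 1)*(o + 2)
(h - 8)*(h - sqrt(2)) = h^2 - 8*h - sqrt(2)*h + 8*sqrt(2)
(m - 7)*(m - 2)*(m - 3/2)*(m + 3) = m^4 - 15*m^3/2 - 4*m^2 + 123*m/2 - 63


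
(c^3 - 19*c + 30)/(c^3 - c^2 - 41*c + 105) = (c^2 + 3*c - 10)/(c^2 + 2*c - 35)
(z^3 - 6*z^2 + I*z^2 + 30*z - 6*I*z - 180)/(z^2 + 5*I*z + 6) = (z^2 - z*(6 + 5*I) + 30*I)/(z - I)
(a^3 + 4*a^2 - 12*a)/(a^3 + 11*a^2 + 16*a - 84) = a/(a + 7)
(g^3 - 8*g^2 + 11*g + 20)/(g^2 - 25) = (g^2 - 3*g - 4)/(g + 5)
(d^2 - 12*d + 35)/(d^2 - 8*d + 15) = (d - 7)/(d - 3)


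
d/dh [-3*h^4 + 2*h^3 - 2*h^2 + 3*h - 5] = -12*h^3 + 6*h^2 - 4*h + 3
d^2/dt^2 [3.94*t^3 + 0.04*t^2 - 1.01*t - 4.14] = 23.64*t + 0.08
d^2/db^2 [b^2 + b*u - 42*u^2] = 2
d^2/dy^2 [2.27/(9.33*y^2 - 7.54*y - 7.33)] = (395.202006*y^2 - 319.380828*y - 2.27*(18.66*y - 7.54)*(37.32*y - 15.08) - 310.485606)/(-9.33*y^2 + 7.54*y + 7.33)^3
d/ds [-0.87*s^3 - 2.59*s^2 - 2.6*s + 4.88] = -2.61*s^2 - 5.18*s - 2.6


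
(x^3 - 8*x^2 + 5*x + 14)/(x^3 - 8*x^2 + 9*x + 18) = (x^2 - 9*x + 14)/(x^2 - 9*x + 18)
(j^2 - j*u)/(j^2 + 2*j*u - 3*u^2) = j/(j + 3*u)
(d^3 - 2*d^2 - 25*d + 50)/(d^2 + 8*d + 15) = (d^2 - 7*d + 10)/(d + 3)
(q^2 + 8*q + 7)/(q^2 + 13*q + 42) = (q + 1)/(q + 6)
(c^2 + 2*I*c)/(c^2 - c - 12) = c*(c + 2*I)/(c^2 - c - 12)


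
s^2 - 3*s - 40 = (s - 8)*(s + 5)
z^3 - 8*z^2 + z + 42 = (z - 7)*(z - 3)*(z + 2)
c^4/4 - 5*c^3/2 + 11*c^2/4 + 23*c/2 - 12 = (c/4 + 1/2)*(c - 8)*(c - 3)*(c - 1)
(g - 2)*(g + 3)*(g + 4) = g^3 + 5*g^2 - 2*g - 24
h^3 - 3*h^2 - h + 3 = (h - 3)*(h - 1)*(h + 1)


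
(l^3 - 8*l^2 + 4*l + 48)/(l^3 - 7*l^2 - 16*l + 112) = (l^2 - 4*l - 12)/(l^2 - 3*l - 28)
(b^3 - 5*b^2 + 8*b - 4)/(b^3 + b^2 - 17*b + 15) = (b^2 - 4*b + 4)/(b^2 + 2*b - 15)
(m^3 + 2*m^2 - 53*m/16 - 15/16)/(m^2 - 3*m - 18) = (m^2 - m - 5/16)/(m - 6)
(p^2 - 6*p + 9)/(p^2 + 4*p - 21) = (p - 3)/(p + 7)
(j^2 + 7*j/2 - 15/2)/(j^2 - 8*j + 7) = (2*j^2 + 7*j - 15)/(2*(j^2 - 8*j + 7))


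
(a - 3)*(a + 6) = a^2 + 3*a - 18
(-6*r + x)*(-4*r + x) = 24*r^2 - 10*r*x + x^2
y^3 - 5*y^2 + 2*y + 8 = (y - 4)*(y - 2)*(y + 1)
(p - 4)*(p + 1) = p^2 - 3*p - 4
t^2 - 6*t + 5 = (t - 5)*(t - 1)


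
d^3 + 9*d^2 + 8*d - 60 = (d - 2)*(d + 5)*(d + 6)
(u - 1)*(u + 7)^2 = u^3 + 13*u^2 + 35*u - 49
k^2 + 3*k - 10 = (k - 2)*(k + 5)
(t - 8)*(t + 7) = t^2 - t - 56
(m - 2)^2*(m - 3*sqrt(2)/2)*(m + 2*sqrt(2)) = m^4 - 4*m^3 + sqrt(2)*m^3/2 - 2*sqrt(2)*m^2 - 2*m^2 + 2*sqrt(2)*m + 24*m - 24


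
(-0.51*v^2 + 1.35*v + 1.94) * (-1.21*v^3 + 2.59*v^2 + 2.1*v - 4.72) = 0.6171*v^5 - 2.9544*v^4 + 0.0781000000000001*v^3 + 10.2668*v^2 - 2.298*v - 9.1568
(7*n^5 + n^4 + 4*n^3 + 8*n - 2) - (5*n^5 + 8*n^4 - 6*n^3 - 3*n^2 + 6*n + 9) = 2*n^5 - 7*n^4 + 10*n^3 + 3*n^2 + 2*n - 11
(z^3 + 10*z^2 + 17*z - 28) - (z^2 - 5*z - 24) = z^3 + 9*z^2 + 22*z - 4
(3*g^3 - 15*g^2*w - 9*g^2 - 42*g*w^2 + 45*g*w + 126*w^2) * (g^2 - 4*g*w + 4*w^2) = 3*g^5 - 27*g^4*w - 9*g^4 + 30*g^3*w^2 + 81*g^3*w + 108*g^2*w^3 - 90*g^2*w^2 - 168*g*w^4 - 324*g*w^3 + 504*w^4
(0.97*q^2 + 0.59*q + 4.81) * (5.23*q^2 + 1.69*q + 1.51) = 5.0731*q^4 + 4.725*q^3 + 27.6181*q^2 + 9.0198*q + 7.2631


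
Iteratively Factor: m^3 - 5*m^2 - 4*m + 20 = (m - 5)*(m^2 - 4) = (m - 5)*(m - 2)*(m + 2)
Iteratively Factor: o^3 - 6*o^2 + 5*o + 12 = (o + 1)*(o^2 - 7*o + 12) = (o - 4)*(o + 1)*(o - 3)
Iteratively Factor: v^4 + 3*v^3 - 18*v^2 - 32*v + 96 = (v - 3)*(v^3 + 6*v^2 - 32) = (v - 3)*(v + 4)*(v^2 + 2*v - 8) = (v - 3)*(v + 4)^2*(v - 2)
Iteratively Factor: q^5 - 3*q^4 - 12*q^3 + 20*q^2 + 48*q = (q + 2)*(q^4 - 5*q^3 - 2*q^2 + 24*q) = q*(q + 2)*(q^3 - 5*q^2 - 2*q + 24) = q*(q + 2)^2*(q^2 - 7*q + 12) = q*(q - 4)*(q + 2)^2*(q - 3)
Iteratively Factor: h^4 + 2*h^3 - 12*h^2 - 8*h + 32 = (h - 2)*(h^3 + 4*h^2 - 4*h - 16) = (h - 2)^2*(h^2 + 6*h + 8) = (h - 2)^2*(h + 4)*(h + 2)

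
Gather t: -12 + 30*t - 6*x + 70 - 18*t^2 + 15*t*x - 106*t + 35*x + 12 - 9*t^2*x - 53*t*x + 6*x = t^2*(-9*x - 18) + t*(-38*x - 76) + 35*x + 70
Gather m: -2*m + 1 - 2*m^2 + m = -2*m^2 - m + 1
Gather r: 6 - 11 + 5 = 0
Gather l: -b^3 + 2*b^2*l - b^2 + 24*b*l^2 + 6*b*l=-b^3 - b^2 + 24*b*l^2 + l*(2*b^2 + 6*b)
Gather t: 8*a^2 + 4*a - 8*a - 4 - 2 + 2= 8*a^2 - 4*a - 4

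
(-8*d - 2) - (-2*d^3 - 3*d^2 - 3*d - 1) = 2*d^3 + 3*d^2 - 5*d - 1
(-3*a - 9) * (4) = -12*a - 36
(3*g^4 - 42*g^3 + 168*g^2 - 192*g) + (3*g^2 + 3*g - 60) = 3*g^4 - 42*g^3 + 171*g^2 - 189*g - 60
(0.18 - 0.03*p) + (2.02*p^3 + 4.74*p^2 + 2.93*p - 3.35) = 2.02*p^3 + 4.74*p^2 + 2.9*p - 3.17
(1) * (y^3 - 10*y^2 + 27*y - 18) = y^3 - 10*y^2 + 27*y - 18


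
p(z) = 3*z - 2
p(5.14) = 13.42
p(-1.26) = -5.78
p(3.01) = 7.03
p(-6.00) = -20.00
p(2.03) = 4.09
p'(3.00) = 3.00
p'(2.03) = 3.00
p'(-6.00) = 3.00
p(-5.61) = -18.83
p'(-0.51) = 3.00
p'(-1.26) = 3.00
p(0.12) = -1.64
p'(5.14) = 3.00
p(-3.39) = -12.17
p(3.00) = 7.00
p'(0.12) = 3.00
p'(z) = 3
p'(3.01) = 3.00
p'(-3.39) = 3.00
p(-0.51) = -3.53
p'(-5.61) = 3.00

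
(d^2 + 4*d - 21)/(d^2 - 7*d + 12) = (d + 7)/(d - 4)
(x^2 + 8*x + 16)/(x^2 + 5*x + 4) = (x + 4)/(x + 1)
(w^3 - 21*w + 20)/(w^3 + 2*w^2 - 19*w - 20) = (w - 1)/(w + 1)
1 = 1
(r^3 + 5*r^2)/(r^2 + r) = r*(r + 5)/(r + 1)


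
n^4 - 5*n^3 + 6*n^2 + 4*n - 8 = (n - 2)^3*(n + 1)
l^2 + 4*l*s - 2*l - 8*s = (l - 2)*(l + 4*s)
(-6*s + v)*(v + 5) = -6*s*v - 30*s + v^2 + 5*v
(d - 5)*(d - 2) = d^2 - 7*d + 10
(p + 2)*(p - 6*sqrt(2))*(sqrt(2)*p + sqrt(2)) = sqrt(2)*p^3 - 12*p^2 + 3*sqrt(2)*p^2 - 36*p + 2*sqrt(2)*p - 24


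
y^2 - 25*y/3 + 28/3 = (y - 7)*(y - 4/3)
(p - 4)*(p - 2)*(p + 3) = p^3 - 3*p^2 - 10*p + 24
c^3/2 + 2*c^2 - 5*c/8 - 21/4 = (c/2 + 1)*(c - 3/2)*(c + 7/2)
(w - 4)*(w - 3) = w^2 - 7*w + 12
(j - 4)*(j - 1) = j^2 - 5*j + 4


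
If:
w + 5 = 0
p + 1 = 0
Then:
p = -1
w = -5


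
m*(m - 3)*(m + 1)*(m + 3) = m^4 + m^3 - 9*m^2 - 9*m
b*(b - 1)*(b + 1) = b^3 - b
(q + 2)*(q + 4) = q^2 + 6*q + 8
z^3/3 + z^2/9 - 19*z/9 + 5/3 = (z/3 + 1)*(z - 5/3)*(z - 1)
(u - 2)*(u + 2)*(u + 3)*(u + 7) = u^4 + 10*u^3 + 17*u^2 - 40*u - 84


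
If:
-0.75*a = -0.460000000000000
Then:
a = 0.61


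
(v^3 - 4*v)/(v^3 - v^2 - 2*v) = (v + 2)/(v + 1)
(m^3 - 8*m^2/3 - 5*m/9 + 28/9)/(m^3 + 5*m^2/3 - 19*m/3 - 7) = (m - 4/3)/(m + 3)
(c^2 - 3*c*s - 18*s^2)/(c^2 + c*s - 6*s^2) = (-c + 6*s)/(-c + 2*s)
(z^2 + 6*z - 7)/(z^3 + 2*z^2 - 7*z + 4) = (z + 7)/(z^2 + 3*z - 4)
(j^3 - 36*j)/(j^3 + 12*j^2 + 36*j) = (j - 6)/(j + 6)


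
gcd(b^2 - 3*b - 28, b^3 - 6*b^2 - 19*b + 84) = b^2 - 3*b - 28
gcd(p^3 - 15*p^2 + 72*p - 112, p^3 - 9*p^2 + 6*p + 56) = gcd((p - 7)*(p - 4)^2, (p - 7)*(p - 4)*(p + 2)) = p^2 - 11*p + 28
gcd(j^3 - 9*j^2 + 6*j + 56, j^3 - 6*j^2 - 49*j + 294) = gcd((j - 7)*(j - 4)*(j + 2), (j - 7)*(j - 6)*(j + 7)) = j - 7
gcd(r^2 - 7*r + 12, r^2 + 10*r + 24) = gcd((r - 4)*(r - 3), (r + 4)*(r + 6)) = 1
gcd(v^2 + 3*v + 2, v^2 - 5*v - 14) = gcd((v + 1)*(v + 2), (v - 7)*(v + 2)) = v + 2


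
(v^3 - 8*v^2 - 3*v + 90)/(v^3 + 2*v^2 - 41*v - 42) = (v^2 - 2*v - 15)/(v^2 + 8*v + 7)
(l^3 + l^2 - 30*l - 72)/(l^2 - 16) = (l^2 - 3*l - 18)/(l - 4)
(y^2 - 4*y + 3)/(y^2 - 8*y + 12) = (y^2 - 4*y + 3)/(y^2 - 8*y + 12)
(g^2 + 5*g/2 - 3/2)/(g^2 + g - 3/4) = 2*(g + 3)/(2*g + 3)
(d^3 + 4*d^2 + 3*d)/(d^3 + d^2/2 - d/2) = 2*(d + 3)/(2*d - 1)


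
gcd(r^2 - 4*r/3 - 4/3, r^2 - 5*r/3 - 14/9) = r + 2/3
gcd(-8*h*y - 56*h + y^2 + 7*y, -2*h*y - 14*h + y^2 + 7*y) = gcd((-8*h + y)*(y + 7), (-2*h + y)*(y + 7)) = y + 7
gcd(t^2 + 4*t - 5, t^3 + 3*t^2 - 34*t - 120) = t + 5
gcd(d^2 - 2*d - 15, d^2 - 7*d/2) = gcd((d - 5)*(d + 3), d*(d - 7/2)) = 1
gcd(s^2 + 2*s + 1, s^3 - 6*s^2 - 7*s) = s + 1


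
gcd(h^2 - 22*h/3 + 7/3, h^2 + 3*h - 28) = 1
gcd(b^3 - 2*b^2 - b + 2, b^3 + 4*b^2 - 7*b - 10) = b^2 - b - 2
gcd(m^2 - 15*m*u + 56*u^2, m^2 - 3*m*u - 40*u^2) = -m + 8*u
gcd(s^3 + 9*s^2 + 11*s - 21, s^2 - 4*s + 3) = s - 1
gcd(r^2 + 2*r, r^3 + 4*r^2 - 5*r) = r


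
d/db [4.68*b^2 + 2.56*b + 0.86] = 9.36*b + 2.56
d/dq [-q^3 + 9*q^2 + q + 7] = -3*q^2 + 18*q + 1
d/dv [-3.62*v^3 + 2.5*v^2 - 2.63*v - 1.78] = -10.86*v^2 + 5.0*v - 2.63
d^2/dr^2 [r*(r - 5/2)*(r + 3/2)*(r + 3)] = 12*r^2 + 12*r - 27/2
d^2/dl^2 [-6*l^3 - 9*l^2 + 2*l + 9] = -36*l - 18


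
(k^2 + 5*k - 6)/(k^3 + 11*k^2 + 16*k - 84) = (k - 1)/(k^2 + 5*k - 14)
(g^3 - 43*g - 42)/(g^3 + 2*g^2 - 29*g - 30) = (g - 7)/(g - 5)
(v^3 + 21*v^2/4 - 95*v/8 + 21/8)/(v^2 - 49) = (8*v^2 - 14*v + 3)/(8*(v - 7))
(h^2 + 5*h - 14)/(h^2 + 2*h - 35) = (h - 2)/(h - 5)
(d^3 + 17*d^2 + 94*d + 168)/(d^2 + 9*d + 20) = (d^2 + 13*d + 42)/(d + 5)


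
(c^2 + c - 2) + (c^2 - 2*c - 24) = 2*c^2 - c - 26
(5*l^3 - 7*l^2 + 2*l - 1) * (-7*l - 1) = -35*l^4 + 44*l^3 - 7*l^2 + 5*l + 1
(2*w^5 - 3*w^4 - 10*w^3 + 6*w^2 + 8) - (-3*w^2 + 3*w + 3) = 2*w^5 - 3*w^4 - 10*w^3 + 9*w^2 - 3*w + 5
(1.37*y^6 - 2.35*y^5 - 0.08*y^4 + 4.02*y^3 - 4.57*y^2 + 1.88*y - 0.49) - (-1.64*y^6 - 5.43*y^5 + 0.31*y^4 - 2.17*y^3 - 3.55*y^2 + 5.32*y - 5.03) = 3.01*y^6 + 3.08*y^5 - 0.39*y^4 + 6.19*y^3 - 1.02*y^2 - 3.44*y + 4.54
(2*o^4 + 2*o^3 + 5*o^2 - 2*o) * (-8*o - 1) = -16*o^5 - 18*o^4 - 42*o^3 + 11*o^2 + 2*o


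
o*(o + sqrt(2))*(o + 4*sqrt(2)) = o^3 + 5*sqrt(2)*o^2 + 8*o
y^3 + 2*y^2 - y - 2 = (y - 1)*(y + 1)*(y + 2)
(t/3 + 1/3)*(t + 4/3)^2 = t^3/3 + 11*t^2/9 + 40*t/27 + 16/27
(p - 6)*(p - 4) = p^2 - 10*p + 24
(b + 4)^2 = b^2 + 8*b + 16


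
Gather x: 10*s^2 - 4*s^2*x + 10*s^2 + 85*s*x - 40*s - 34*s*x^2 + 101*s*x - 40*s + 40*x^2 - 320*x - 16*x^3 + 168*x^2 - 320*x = 20*s^2 - 80*s - 16*x^3 + x^2*(208 - 34*s) + x*(-4*s^2 + 186*s - 640)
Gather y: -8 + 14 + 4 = 10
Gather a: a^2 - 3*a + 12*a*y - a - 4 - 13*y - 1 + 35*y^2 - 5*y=a^2 + a*(12*y - 4) + 35*y^2 - 18*y - 5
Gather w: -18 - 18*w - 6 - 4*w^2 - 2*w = -4*w^2 - 20*w - 24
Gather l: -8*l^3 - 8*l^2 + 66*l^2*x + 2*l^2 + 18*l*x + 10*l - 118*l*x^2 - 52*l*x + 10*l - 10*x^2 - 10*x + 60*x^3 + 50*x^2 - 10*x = -8*l^3 + l^2*(66*x - 6) + l*(-118*x^2 - 34*x + 20) + 60*x^3 + 40*x^2 - 20*x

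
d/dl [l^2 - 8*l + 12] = 2*l - 8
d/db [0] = 0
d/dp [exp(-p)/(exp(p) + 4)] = 2*(-exp(p) - 2)*exp(-p)/(exp(2*p) + 8*exp(p) + 16)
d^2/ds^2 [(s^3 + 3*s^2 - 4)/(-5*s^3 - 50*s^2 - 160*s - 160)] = 2*(7*s - 2)/(5*(s^4 + 16*s^3 + 96*s^2 + 256*s + 256))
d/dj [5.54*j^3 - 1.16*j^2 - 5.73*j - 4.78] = 16.62*j^2 - 2.32*j - 5.73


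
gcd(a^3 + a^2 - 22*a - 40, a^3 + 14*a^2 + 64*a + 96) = a + 4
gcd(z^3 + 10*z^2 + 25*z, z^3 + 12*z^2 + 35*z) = z^2 + 5*z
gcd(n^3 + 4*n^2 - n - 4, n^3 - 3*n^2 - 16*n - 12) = n + 1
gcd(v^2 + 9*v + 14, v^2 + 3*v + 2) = v + 2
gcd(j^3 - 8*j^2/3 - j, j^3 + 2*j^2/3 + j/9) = j^2 + j/3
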